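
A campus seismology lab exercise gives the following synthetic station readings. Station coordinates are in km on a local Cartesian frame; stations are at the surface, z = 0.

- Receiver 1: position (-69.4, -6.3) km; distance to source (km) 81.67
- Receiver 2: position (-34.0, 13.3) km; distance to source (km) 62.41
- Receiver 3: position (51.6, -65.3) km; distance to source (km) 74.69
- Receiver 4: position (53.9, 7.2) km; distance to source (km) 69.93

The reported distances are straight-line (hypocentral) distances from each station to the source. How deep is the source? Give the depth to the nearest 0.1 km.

depth ≈ 36.1 km

Each station gives a sphere (x−x_i)² + (y−y_i)² + z² = d_i² (stations at z=0).
Subtracting the Receiver 1 sphere from Receiver 2 and Receiver 3: z² cancels, leaving linear equations in x and y:
70.8 x + 39.2 y = -748.18
242.0 x − 118.0 y = 3161.99
Solving: x ≈ 1.999, y ≈ -22.697 km (keep extra digits for the depth step; rounded: 2.0, -22.7).
Then from the Receiver 1 sphere: z² = 81.67² − (x + 69.4)² − (y + 6.3)² with x = 1.999, y = -22.697, so z ≈ 36.101 ≈ 36.1 km.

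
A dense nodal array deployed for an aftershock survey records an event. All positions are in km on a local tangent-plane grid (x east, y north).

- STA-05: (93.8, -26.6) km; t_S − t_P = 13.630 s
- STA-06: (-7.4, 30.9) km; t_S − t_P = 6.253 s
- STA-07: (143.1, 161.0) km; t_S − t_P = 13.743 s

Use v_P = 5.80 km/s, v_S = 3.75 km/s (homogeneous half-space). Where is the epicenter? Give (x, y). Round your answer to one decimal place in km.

(13.7, 93.8)

Distance from S−P lag: d = Δt · v_P v_S / (v_P − v_S) = Δt · (5.80·3.75)/(5.80−3.75) ≈ 10.6098·Δt.
So d_STA-05 = 144.61, d_STA-06 = 66.34, d_STA-07 = 145.81 km.
Circle about each station: (x − 93.8)² + (y + 26.6)² = 144.61²; (x + 7.4)² + (y − 30.9)² = 66.34²; (x − 143.1)² + (y − 161.0)² = 145.81².
Subtracting pairs of circle equations eliminates x²+y² and gives linear equations (the radical axes):
-202.4 x + 115.0 y = 8014.63
98.6 x + 375.2 y = 36544.11
Solving the 2×2 system: x ≈ 13.7, y ≈ 93.8 km.
Check against STA-05 (with the unrounded x, y): √((x − 93.8)²+(y + 26.6)²) = 144.61 ≈ 144.61 km. ✓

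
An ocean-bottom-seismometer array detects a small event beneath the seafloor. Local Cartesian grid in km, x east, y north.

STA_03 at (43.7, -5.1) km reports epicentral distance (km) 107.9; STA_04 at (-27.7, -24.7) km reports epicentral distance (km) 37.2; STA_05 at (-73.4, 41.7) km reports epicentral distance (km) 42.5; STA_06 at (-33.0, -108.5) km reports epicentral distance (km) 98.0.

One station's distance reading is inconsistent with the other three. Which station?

Solve using three stations at a time. Using STA_03, STA_04, STA_06 (subtract circle equations pairwise → linear system) gives (x, y) ≈ (-63.7, -15.4).
Distances from that point to each station vs reported:
  STA_03: calculated 107.9 vs reported 107.9 → residual 0.0 km
  STA_04: calculated 37.2 vs reported 37.2 → residual 0.0 km
  STA_05: calculated 58.0 vs reported 42.5 → residual 15.5 km
  STA_06: calculated 98.0 vs reported 98.0 → residual 0.0 km
STA_03, STA_04, STA_06 are mutually consistent (residuals ≈ 0); STA_05 is off by 15.5 km.

STA_05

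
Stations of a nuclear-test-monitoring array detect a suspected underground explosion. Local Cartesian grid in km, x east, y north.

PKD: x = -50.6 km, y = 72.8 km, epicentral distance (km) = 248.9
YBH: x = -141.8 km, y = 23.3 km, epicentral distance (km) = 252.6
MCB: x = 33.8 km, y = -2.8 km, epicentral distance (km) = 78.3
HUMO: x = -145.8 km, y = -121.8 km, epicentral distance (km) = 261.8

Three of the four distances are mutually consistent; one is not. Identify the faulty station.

Solve using three stations at a time. Using YBH, MCB, HUMO (subtract circle equations pairwise → linear system) gives (x, y) ≈ (102.8, -39.7).
Distances from that point to each station vs reported:
  PKD: calculated 190.3 vs reported 248.9 → residual 58.6 km
  YBH: calculated 252.6 vs reported 252.6 → residual 0.0 km
  MCB: calculated 78.3 vs reported 78.3 → residual 0.0 km
  HUMO: calculated 261.8 vs reported 261.8 → residual 0.0 km
YBH, MCB, HUMO are mutually consistent (residuals ≈ 0); PKD is off by 58.6 km.

PKD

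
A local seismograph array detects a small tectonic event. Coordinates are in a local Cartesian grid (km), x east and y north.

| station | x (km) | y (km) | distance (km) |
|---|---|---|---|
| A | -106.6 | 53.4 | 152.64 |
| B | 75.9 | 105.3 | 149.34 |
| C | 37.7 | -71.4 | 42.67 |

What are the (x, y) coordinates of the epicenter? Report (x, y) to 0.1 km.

19.3 km east, -32.9 km north

Circle about each station: (x + 106.6)² + (y − 53.4)² = 152.64²; (x − 75.9)² + (y − 105.3)² = 149.34²; (x − 37.7)² + (y + 71.4)² = 42.67².
Subtracting the A equation from the B and C equations removes the quadratic terms:
365.0 x + 103.8 y = 3630.31
288.6 x − 249.6 y = 13782.37
Solving the 2×2 system: x ≈ 19.3, y ≈ -32.9 km.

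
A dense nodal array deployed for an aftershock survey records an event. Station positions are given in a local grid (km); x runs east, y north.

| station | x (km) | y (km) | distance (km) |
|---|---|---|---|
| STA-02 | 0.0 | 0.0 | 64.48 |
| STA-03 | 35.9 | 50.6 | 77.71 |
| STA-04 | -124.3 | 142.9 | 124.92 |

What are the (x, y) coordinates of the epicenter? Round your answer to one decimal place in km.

-41.8 km east, 49.1 km north

Circle about each station: x² + y² = 64.48²; (x − 35.9)² + (y − 50.6)² = 77.71²; (x + 124.3)² + (y − 142.9)² = 124.92².
Subtracting the STA-02 equation from the STA-03 and STA-04 equations removes the quadratic terms:
71.8 x + 101.2 y = 1968.00
-248.6 x + 285.8 y = 24423.56
Solving the 2×2 system: x ≈ -41.8, y ≈ 49.1 km.
Check against STA-02 (with the unrounded x, y): √(x²+y²) = 64.48 ≈ 64.48 km. ✓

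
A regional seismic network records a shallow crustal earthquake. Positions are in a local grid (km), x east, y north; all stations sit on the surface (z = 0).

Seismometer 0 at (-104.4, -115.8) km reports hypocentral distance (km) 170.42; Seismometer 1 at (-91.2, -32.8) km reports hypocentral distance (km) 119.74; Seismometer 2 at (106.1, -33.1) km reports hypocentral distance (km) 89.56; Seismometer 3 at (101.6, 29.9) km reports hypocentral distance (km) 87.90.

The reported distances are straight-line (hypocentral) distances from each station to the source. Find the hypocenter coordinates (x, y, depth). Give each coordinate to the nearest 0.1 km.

Each station gives a sphere (x−x_i)² + (y−y_i)² + z² = d_i² (stations at z=0).
Subtracting the Seismometer 0 sphere from Seismometer 1 and Seismometer 2: z² cancels, leaving linear equations in x and y:
26.4 x + 166.0 y = -210.41
421.0 x + 165.4 y = 9065.80
Solving: x ≈ 23.500, y ≈ -5.005 km (keep extra digits for the depth step; rounded: 23.5, -5.0).
Then from the Seismometer 0 sphere: z² = 170.42² − (x + 104.4)² − (y + 115.8)² with x = 23.500, y = -5.005, so z ≈ 20.225 ≈ 20.2 km.

(23.5, -5.0, 20.2)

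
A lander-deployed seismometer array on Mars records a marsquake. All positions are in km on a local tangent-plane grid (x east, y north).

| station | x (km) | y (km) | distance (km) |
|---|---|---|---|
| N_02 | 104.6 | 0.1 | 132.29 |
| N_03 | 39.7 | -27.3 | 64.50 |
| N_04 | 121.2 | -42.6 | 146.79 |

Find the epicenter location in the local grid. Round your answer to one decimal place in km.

-24.8 km east, -27.4 km north

Circle about each station: (x − 104.6)² + (y − 0.1)² = 132.29²; (x − 39.7)² + (y + 27.3)² = 64.50²; (x − 121.2)² + (y + 42.6)² = 146.79².
Subtracting pairs of circle equations eliminates x²+y² and gives linear equations (the radical axes):
-129.8 x − 54.8 y = 4720.60
33.2 x − 85.4 y = 1516.37
Solving the 2×2 system: x ≈ -24.8, y ≈ -27.4 km.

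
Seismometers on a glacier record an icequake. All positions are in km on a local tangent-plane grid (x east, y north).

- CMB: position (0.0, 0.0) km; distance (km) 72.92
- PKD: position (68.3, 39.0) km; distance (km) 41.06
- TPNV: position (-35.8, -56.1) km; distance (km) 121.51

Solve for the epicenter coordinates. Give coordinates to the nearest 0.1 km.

Circle about each station: x² + y² = 72.92²; (x − 68.3)² + (y − 39.0)² = 41.06²; (x + 35.8)² + (y + 56.1)² = 121.51².
Subtracting the CMB equation from the PKD and TPNV equations removes the quadratic terms:
136.6 x + 78.0 y = 9817.29
-71.6 x − 112.2 y = -5018.50
Solving the 2×2 system: x ≈ 72.9, y ≈ -1.8 km.

x ≈ 72.9 km, y ≈ -1.8 km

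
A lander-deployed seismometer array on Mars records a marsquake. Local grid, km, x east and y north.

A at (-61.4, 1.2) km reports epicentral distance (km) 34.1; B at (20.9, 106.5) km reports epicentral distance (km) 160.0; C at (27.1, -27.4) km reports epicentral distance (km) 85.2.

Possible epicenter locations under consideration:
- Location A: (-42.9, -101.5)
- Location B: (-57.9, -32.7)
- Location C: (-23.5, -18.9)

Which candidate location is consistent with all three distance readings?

Location B

For each candidate, compare |candidate − station| to the reported distance:
Location A: residuals A 70.3, B 57.6, C 16.7 → max 70.3 km
Location B: residuals A 0.0, B 0.0, C 0.0 → max 0.0 km
Location C: residuals A 8.8, B 27.0, C 33.9 → max 33.9 km
Only Location B has all residuals ≈ 0.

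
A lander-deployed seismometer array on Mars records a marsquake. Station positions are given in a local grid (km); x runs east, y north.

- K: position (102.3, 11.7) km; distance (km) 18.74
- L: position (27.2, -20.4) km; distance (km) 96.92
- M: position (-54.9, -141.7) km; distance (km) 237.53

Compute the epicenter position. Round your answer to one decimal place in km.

Circle about each station: (x − 102.3)² + (y − 11.7)² = 18.74²; (x − 27.2)² + (y + 20.4)² = 96.92²; (x + 54.9)² + (y + 141.7)² = 237.53².
Subtracting pairs of circle equations eliminates x²+y² and gives linear equations (the radical axes):
-150.2 x − 64.2 y = -18488.48
-314.4 x − 306.8 y = -43578.59
Solving the 2×2 system: x ≈ 111.0, y ≈ 28.3 km.
Check against K (with the unrounded x, y): √((x − 102.3)²+(y − 11.7)²) = 18.74 ≈ 18.74 km. ✓

111.0 km east, 28.3 km north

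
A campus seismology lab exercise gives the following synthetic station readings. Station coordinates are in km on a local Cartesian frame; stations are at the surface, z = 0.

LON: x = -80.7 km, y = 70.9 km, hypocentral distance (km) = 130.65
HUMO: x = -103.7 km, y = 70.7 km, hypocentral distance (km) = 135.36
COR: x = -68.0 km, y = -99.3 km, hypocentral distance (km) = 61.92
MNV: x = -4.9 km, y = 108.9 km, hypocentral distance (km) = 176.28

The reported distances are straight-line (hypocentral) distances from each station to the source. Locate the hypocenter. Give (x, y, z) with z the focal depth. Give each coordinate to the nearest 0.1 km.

Each station gives a sphere (x−x_i)² + (y−y_i)² + z² = d_i² (stations at z=0).
Subtracting the LON sphere from HUMO and COR: z² cancels, leaving linear equations in x and y:
-46.0 x − 0.4 y = 2959.97
25.4 x − 340.4 y = 16180.53
Solving: x ≈ -63.892, y ≈ -52.301 km (keep extra digits for the depth step; rounded: -63.9, -52.3).
Then from the LON sphere: z² = 130.65² − (x + 80.7)² − (y − 70.9)² with x = -63.892, y = -52.301, so z ≈ 40.105 ≈ 40.1 km.

(-63.9, -52.3, 40.1)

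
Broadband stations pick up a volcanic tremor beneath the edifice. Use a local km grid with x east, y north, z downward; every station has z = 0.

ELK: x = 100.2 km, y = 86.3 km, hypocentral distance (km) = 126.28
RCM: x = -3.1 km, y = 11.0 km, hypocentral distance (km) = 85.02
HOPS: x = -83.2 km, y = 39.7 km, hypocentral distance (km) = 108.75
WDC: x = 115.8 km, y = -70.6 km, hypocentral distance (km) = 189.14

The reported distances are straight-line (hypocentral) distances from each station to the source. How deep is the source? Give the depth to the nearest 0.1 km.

depth ≈ 69.4 km

Each station gives a sphere (x−x_i)² + (y−y_i)² + z² = d_i² (stations at z=0).
Subtracting the ELK sphere from RCM and HOPS: z² cancels, leaving linear equations in x and y:
-206.6 x − 150.6 y = -8638.88
-366.8 x − 93.2 y = -4869.32
Solving: x ≈ -1.996, y ≈ 60.101 km (keep extra digits for the depth step; rounded: -2.0, 60.1).
Then from the ELK sphere: z² = 126.28² − (x − 100.2)² − (y − 86.3)² with x = -1.996, y = 60.101, so z ≈ 69.399 ≈ 69.4 km.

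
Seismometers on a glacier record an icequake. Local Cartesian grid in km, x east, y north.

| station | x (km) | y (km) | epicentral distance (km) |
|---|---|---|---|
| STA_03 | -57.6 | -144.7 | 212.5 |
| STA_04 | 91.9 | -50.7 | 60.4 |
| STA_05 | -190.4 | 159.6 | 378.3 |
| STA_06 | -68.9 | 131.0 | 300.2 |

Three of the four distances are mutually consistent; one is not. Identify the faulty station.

Solve using three stations at a time. Using STA_03, STA_04, STA_06 (subtract circle equations pairwise → linear system) gives (x, y) ≈ (144.8, -79.9).
Distances from that point to each station vs reported:
  STA_03: calculated 212.5 vs reported 212.5 → residual 0.0 km
  STA_04: calculated 60.4 vs reported 60.4 → residual 0.0 km
  STA_05: calculated 411.9 vs reported 378.3 → residual 33.6 km
  STA_06: calculated 300.2 vs reported 300.2 → residual 0.0 km
STA_03, STA_04, STA_06 are mutually consistent (residuals ≈ 0); STA_05 is off by 33.6 km.

STA_05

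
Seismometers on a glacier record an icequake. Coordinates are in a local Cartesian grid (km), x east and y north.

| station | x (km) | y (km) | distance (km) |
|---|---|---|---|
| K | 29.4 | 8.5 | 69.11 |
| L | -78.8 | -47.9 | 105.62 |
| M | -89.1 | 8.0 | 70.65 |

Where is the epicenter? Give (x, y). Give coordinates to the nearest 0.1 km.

Circle about each station: (x − 29.4)² + (y − 8.5)² = 69.11²; (x + 78.8)² + (y + 47.9)² = 105.62²; (x + 89.1)² + (y − 8.0)² = 70.65².
Subtracting pairs of circle equations eliminates x²+y² and gives linear equations (the radical axes):
-216.4 x − 112.8 y = 1187.85
-237.0 x − 1.0 y = 6850.97
Solving the 2×2 system: x ≈ -29.1, y ≈ 45.3 km.

(-29.1, 45.3)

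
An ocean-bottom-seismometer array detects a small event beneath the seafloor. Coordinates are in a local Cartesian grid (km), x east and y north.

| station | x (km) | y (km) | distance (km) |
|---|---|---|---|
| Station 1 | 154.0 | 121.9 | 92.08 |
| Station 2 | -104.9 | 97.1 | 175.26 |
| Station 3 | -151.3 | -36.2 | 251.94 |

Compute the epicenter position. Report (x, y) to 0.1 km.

Circle about each station: (x − 154.0)² + (y − 121.9)² = 92.08²; (x + 104.9)² + (y − 97.1)² = 175.26²; (x + 151.3)² + (y + 36.2)² = 251.94².
Subtracting the Station 1 equation from the Station 2 and Station 3 equations removes the quadratic terms:
-517.8 x − 49.6 y = -40380.53
-610.6 x − 316.2 y = -69368.52
Solving the 2×2 system: x ≈ 69.9, y ≈ 84.4 km.

(69.9, 84.4)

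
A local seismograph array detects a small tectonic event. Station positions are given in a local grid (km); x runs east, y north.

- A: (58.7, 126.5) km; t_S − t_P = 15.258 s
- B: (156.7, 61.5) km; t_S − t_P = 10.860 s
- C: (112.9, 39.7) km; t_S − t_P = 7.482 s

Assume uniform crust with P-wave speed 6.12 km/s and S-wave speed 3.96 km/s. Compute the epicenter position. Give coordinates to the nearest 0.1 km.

Distance from S−P lag: d = Δt · v_P v_S / (v_P − v_S) = Δt · (6.12·3.96)/(6.12−3.96) ≈ 11.2200·Δt.
So d_A = 171.19, d_B = 121.85, d_C = 83.95 km.
Circle about each station: (x − 58.7)² + (y − 126.5)² = 171.19²; (x − 156.7)² + (y − 61.5)² = 121.85²; (x − 112.9)² + (y − 39.7)² = 83.95².
Subtracting pairs of circle equations eliminates x²+y² and gives linear equations (the radical axes):
196.0 x − 130.0 y = 23347.79
108.4 x − 173.6 y = 17132.97
Solving the 2×2 system: x ≈ 91.6, y ≈ -41.5 km.
Check against A (with the unrounded x, y): √((x − 58.7)²+(y − 126.5)²) = 171.19 ≈ 171.19 km. ✓

x ≈ 91.6 km, y ≈ -41.5 km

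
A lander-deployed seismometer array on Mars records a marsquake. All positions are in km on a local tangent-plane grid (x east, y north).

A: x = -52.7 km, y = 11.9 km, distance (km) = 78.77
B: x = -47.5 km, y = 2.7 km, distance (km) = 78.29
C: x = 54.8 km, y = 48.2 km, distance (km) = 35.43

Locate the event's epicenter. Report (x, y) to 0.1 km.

Circle about each station: (x + 52.7)² + (y − 11.9)² = 78.77²; (x + 47.5)² + (y − 2.7)² = 78.29²; (x − 54.8)² + (y − 48.2)² = 35.43².
Subtracting the A equation from the B and C equations removes the quadratic terms:
10.4 x − 18.4 y = -579.97
215.0 x + 72.6 y = 7356.81
Solving the 2×2 system: x ≈ 19.8, y ≈ 42.7 km.

x ≈ 19.8 km, y ≈ 42.7 km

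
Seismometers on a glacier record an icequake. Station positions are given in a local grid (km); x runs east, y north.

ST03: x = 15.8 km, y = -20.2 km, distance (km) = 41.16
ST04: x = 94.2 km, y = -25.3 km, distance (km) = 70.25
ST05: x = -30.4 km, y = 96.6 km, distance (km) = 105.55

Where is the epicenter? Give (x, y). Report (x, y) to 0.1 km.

Circle about each station: (x − 15.8)² + (y + 20.2)² = 41.16²; (x − 94.2)² + (y + 25.3)² = 70.25²; (x + 30.4)² + (y − 96.6)² = 105.55².
Subtracting pairs of circle equations eliminates x²+y² and gives linear equations (the radical axes):
156.8 x − 10.2 y = 5615.13
-92.4 x + 233.6 y = 151.38
Solving the 2×2 system: x ≈ 36.8, y ≈ 15.2 km.

(36.8, 15.2)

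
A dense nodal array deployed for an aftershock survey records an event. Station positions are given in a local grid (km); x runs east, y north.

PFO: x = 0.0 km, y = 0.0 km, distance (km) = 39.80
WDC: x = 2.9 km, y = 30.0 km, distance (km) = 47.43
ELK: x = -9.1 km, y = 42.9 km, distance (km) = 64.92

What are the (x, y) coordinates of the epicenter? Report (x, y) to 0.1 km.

39.8 km east, 0.2 km north

Circle about each station: x² + y² = 39.80²; (x − 2.9)² + (y − 30.0)² = 47.43²; (x + 9.1)² + (y − 42.9)² = 64.92².
Subtracting pairs of circle equations eliminates x²+y² and gives linear equations (the radical axes):
5.8 x + 60.0 y = 242.85
-18.2 x + 85.8 y = -707.35
Solving the 2×2 system: x ≈ 39.8, y ≈ 0.2 km.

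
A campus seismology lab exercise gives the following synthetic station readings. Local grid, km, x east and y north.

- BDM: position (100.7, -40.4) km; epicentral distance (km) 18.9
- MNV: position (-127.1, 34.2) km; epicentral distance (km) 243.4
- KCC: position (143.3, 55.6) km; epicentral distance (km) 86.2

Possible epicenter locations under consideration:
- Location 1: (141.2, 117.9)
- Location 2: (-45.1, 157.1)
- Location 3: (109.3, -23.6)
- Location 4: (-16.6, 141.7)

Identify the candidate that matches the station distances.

For each candidate, compare |candidate − station| to the reported distance:
Location 1: residuals BDM 144.5, MNV 37.7, KCC 23.9 → max 144.5 km
Location 2: residuals BDM 226.6, MNV 95.7, KCC 127.8 → max 226.6 km
Location 3: residuals BDM 0.0, MNV 0.0, KCC 0.0 → max 0.0 km
Location 4: residuals BDM 197.7, MNV 89.2, KCC 95.4 → max 197.7 km
Only Location 3 has all residuals ≈ 0.

Location 3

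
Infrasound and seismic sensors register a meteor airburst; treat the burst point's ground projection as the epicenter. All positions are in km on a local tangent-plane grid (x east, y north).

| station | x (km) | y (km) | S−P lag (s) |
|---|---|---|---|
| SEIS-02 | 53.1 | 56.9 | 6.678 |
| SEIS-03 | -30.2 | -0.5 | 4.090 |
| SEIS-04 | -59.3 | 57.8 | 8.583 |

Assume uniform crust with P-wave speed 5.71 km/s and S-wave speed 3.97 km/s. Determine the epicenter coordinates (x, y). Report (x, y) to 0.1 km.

18.2 km east, -22.8 km north

Distance from S−P lag: d = Δt · v_P v_S / (v_P − v_S) = Δt · (5.71·3.97)/(5.71−3.97) ≈ 13.0280·Δt.
So d_SEIS-02 = 87.00, d_SEIS-03 = 53.28, d_SEIS-04 = 111.82 km.
Circle about each station: (x − 53.1)² + (y − 56.9)² = 87.00²; (x + 30.2)² + (y + 0.5)² = 53.28²; (x + 59.3)² + (y − 57.8)² = 111.82².
Subtracting the SEIS-02 equation from the SEIS-03 and SEIS-04 equations removes the quadratic terms:
-166.6 x − 114.8 y = -414.69
-224.8 x + 1.8 y = -4134.60
Solving the 2×2 system: x ≈ 18.2, y ≈ -22.8 km.
Check against SEIS-02 (with the unrounded x, y): √((x − 53.1)²+(y − 56.9)²) = 87.02 ≈ 87.00 km. ✓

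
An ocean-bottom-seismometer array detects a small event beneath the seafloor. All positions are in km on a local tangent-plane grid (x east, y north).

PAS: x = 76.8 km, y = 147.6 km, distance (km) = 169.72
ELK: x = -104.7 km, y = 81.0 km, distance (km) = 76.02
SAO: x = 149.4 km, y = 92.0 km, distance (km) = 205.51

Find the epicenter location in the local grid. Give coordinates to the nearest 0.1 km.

x ≈ -47.0 km, y ≈ 31.5 km

Circle about each station: (x − 76.8)² + (y − 147.6)² = 169.72²; (x + 104.7)² + (y − 81.0)² = 76.02²; (x − 149.4)² + (y − 92.0)² = 205.51².
Subtracting the PAS equation from the ELK and SAO equations removes the quadratic terms:
-363.0 x − 133.2 y = 12864.93
145.2 x − 111.2 y = -10329.12
Solving the 2×2 system: x ≈ -47.0, y ≈ 31.5 km.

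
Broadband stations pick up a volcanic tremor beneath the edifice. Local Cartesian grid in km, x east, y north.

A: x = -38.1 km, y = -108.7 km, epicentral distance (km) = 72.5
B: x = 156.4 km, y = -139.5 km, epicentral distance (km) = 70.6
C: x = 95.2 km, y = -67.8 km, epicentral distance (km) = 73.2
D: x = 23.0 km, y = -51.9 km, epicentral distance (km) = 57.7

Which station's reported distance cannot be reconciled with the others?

Solve using three stations at a time. Using A, C, D (subtract circle equations pairwise → linear system) gives (x, y) ≈ (34.4, -108.4).
Distances from that point to each station vs reported:
  A: calculated 72.5 vs reported 72.5 → residual 0.0 km
  B: calculated 125.9 vs reported 70.6 → residual 55.3 km
  C: calculated 73.2 vs reported 73.2 → residual 0.0 km
  D: calculated 57.6 vs reported 57.7 → residual 0.1 km
A, C, D are mutually consistent (residuals ≈ 0); B is off by 55.3 km.

B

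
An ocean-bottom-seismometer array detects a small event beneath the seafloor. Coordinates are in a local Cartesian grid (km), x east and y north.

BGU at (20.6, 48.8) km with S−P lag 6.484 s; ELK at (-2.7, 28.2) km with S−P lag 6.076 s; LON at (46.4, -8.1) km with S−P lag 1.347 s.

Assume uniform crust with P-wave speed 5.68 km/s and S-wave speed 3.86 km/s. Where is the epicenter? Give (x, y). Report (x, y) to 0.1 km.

(48.4, -24.2)

Distance from S−P lag: d = Δt · v_P v_S / (v_P − v_S) = Δt · (5.68·3.86)/(5.68−3.86) ≈ 12.0466·Δt.
So d_BGU = 78.11, d_ELK = 73.20, d_LON = 16.23 km.
Circle about each station: (x − 20.6)² + (y − 48.8)² = 78.11²; (x + 2.7)² + (y − 28.2)² = 73.20²; (x − 46.4)² + (y + 8.1)² = 16.23².
Subtracting the BGU equation from the ELK and LON equations removes the quadratic terms:
-46.6 x − 41.2 y = -1260.34
51.6 x − 113.8 y = 5250.53
Solving the 2×2 system: x ≈ 48.4, y ≈ -24.2 km.
Check against BGU (with the unrounded x, y): √((x − 20.6)²+(y − 48.8)²) = 78.11 ≈ 78.11 km. ✓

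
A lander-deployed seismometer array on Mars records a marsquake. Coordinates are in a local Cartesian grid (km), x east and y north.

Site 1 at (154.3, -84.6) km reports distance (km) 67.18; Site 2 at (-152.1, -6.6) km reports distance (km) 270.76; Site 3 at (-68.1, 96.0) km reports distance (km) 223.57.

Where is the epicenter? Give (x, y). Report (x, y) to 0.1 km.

x ≈ 117.8 km, y ≈ -28.2 km

Circle about each station: (x − 154.3)² + (y + 84.6)² = 67.18²; (x + 152.1)² + (y + 6.6)² = 270.76²; (x + 68.1)² + (y − 96.0)² = 223.57².
Subtracting pairs of circle equations eliminates x²+y² and gives linear equations (the radical axes):
-612.8 x + 156.0 y = -76585.51
-444.8 x + 361.2 y = -62582.43
Solving the 2×2 system: x ≈ 117.8, y ≈ -28.2 km.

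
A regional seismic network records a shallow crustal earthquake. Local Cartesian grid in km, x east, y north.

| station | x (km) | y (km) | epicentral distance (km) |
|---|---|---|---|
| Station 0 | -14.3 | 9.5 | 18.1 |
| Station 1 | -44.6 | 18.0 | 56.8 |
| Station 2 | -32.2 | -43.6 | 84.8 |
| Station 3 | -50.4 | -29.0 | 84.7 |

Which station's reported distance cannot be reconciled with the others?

Solve using three stations at a time. Using Station 1, Station 2, Station 3 (subtract circle equations pairwise → linear system) gives (x, y) ≈ (10.9, 29.3).
Distances from that point to each station vs reported:
  Station 0: calculated 32.0 vs reported 18.1 → residual 13.9 km
  Station 1: calculated 56.6 vs reported 56.8 → residual 0.2 km
  Station 2: calculated 84.7 vs reported 84.8 → residual 0.1 km
  Station 3: calculated 84.6 vs reported 84.7 → residual 0.1 km
Station 1, Station 2, Station 3 are mutually consistent (residuals ≈ 0); Station 0 is off by 13.9 km.

Station 0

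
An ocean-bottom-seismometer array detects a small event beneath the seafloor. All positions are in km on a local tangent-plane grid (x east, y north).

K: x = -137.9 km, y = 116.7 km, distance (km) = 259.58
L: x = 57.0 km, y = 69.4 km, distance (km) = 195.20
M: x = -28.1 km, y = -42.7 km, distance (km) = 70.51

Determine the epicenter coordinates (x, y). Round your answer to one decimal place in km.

Circle about each station: (x + 137.9)² + (y − 116.7)² = 259.58²; (x − 57.0)² + (y − 69.4)² = 195.20²; (x + 28.1)² + (y + 42.7)² = 70.51².
Subtracting the K equation from the L and M equations removes the quadratic terms:
389.8 x − 94.6 y = 4708.80
219.6 x − 318.8 y = 32387.72
Solving the 2×2 system: x ≈ -15.1, y ≈ -112.0 km.
Check against K (with the unrounded x, y): √((x + 137.9)²+(y − 116.7)²) = 259.58 ≈ 259.58 km. ✓

-15.1 km east, -112.0 km north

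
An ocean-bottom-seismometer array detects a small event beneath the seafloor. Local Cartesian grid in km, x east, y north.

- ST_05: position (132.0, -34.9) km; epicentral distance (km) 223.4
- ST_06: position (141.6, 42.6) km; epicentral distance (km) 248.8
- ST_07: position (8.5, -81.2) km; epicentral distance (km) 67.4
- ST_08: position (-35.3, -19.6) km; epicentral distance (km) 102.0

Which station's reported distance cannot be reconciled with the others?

Solve using three stations at a time. Using ST_06, ST_07, ST_08 (subtract circle equations pairwise → linear system) gives (x, y) ≈ (-45.8, -121.0).
Distances from that point to each station vs reported:
  ST_05: calculated 197.6 vs reported 223.4 → residual 25.8 km
  ST_06: calculated 248.8 vs reported 248.8 → residual 0.0 km
  ST_07: calculated 67.3 vs reported 67.4 → residual 0.1 km
  ST_08: calculated 102.0 vs reported 102.0 → residual 0.0 km
ST_06, ST_07, ST_08 are mutually consistent (residuals ≈ 0); ST_05 is off by 25.8 km.

ST_05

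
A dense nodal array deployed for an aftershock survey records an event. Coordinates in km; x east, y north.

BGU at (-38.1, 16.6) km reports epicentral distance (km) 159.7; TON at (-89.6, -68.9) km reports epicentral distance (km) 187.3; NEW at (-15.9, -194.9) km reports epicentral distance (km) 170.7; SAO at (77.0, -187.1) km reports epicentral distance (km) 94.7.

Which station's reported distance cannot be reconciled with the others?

SAO

Solve using three stations at a time. Using BGU, TON, NEW (subtract circle equations pairwise → linear system) gives (x, y) ≈ (97.7, -67.5).
Distances from that point to each station vs reported:
  BGU: calculated 159.7 vs reported 159.7 → residual 0.0 km
  TON: calculated 187.3 vs reported 187.3 → residual 0.0 km
  NEW: calculated 170.7 vs reported 170.7 → residual 0.0 km
  SAO: calculated 121.4 vs reported 94.7 → residual 26.7 km
BGU, TON, NEW are mutually consistent (residuals ≈ 0); SAO is off by 26.7 km.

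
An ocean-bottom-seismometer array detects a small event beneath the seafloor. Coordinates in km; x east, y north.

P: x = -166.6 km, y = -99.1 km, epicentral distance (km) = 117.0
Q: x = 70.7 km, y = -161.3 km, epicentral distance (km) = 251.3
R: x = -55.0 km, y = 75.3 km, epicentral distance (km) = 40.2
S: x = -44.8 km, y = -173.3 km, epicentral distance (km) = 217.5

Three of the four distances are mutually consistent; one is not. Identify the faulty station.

Solve using three stations at a time. Using Q, R, S (subtract circle equations pairwise → linear system) gives (x, y) ≈ (-77.4, 41.8).
Distances from that point to each station vs reported:
  P: calculated 166.8 vs reported 117.0 → residual 49.8 km
  Q: calculated 251.3 vs reported 251.3 → residual 0.0 km
  R: calculated 40.3 vs reported 40.2 → residual 0.1 km
  S: calculated 217.5 vs reported 217.5 → residual 0.0 km
Q, R, S are mutually consistent (residuals ≈ 0); P is off by 49.8 km.

P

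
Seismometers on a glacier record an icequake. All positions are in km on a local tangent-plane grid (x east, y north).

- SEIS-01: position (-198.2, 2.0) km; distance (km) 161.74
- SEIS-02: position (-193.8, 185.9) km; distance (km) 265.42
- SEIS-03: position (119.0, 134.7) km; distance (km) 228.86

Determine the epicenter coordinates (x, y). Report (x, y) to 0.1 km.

Circle about each station: (x + 198.2)² + (y − 2.0)² = 161.74²; (x + 193.8)² + (y − 185.9)² = 265.42²; (x − 119.0)² + (y − 134.7)² = 228.86².
Subtracting the SEIS-01 equation from the SEIS-02 and SEIS-03 equations removes the quadratic terms:
8.8 x + 367.8 y = -11457.94
634.4 x + 265.4 y = -33199.22
Solving the 2×2 system: x ≈ -39.7, y ≈ -30.2 km.

x ≈ -39.7 km, y ≈ -30.2 km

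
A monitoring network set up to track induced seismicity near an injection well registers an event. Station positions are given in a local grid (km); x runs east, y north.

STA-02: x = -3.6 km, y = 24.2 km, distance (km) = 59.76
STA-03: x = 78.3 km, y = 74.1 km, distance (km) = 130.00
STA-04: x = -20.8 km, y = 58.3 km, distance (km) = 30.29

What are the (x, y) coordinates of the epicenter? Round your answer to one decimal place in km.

Circle about each station: (x + 3.6)² + (y − 24.2)² = 59.76²; (x − 78.3)² + (y − 74.1)² = 130.00²; (x + 20.8)² + (y − 58.3)² = 30.29².
Subtracting the STA-02 equation from the STA-03 and STA-04 equations removes the quadratic terms:
163.8 x + 99.8 y = -2305.64
-34.4 x + 68.2 y = 5886.70
Solving the 2×2 system: x ≈ -51.0, y ≈ 60.6 km.

x ≈ -51.0 km, y ≈ 60.6 km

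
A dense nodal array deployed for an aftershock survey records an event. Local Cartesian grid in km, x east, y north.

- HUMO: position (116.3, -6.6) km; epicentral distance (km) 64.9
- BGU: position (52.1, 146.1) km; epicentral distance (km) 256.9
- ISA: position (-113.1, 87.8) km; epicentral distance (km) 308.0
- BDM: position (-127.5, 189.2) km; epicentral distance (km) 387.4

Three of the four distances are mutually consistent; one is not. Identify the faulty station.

HUMO

Solve using three stations at a time. Using BGU, ISA, BDM (subtract circle equations pairwise → linear system) gives (x, y) ≈ (132.7, -97.8).
Distances from that point to each station vs reported:
  HUMO: calculated 92.7 vs reported 64.9 → residual 27.8 km
  BGU: calculated 256.9 vs reported 256.9 → residual 0.0 km
  ISA: calculated 308.0 vs reported 308.0 → residual 0.0 km
  BDM: calculated 387.4 vs reported 387.4 → residual 0.0 km
BGU, ISA, BDM are mutually consistent (residuals ≈ 0); HUMO is off by 27.8 km.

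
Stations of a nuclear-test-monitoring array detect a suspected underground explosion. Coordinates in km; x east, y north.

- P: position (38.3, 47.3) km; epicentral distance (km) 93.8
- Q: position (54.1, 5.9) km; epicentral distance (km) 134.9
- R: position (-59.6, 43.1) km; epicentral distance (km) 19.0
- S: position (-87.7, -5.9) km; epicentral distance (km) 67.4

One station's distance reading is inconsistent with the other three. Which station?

P

Solve using three stations at a time. Using Q, R, S (subtract circle equations pairwise → linear system) gives (x, y) ≈ (-69.9, 59.1).
Distances from that point to each station vs reported:
  P: calculated 108.8 vs reported 93.8 → residual 15.0 km
  Q: calculated 134.9 vs reported 134.9 → residual 0.0 km
  R: calculated 19.0 vs reported 19.0 → residual 0.0 km
  S: calculated 67.4 vs reported 67.4 → residual 0.0 km
Q, R, S are mutually consistent (residuals ≈ 0); P is off by 15.0 km.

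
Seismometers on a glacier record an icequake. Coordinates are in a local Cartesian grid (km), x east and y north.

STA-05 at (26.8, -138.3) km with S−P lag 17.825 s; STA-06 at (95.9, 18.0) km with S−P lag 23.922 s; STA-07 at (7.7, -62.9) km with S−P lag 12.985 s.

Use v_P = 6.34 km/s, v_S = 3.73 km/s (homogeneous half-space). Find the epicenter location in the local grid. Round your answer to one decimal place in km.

Distance from S−P lag: d = Δt · v_P v_S / (v_P − v_S) = Δt · (6.34·3.73)/(6.34−3.73) ≈ 9.0606·Δt.
So d_STA-05 = 161.51, d_STA-06 = 216.75, d_STA-07 = 117.65 km.
Circle about each station: (x − 26.8)² + (y + 138.3)² = 161.51²; (x − 95.9)² + (y − 18.0)² = 216.75²; (x − 7.7)² + (y + 62.9)² = 117.65².
Subtracting the STA-05 equation from the STA-06 and STA-07 equations removes the quadratic terms:
138.2 x + 312.6 y = -31219.40
-38.2 x + 150.8 y = -3585.47
Solving the 2×2 system: x ≈ -109.4, y ≈ -51.5 km.

(-109.4, -51.5)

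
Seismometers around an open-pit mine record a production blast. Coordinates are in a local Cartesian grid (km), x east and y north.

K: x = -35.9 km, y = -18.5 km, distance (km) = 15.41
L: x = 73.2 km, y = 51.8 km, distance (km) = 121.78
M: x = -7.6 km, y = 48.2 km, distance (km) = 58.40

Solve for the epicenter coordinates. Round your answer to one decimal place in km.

Circle about each station: (x + 35.9)² + (y + 18.5)² = 15.41²; (x − 73.2)² + (y − 51.8)² = 121.78²; (x + 7.6)² + (y − 48.2)² = 58.40².
Subtracting the K equation from the L and M equations removes the quadratic terms:
218.2 x + 140.6 y = -8182.48
56.6 x + 133.4 y = -2423.15
Solving the 2×2 system: x ≈ -35.5, y ≈ -3.1 km.
Check against K (with the unrounded x, y): √((x + 35.9)²+(y + 18.5)²) = 15.40 ≈ 15.41 km. ✓

x ≈ -35.5 km, y ≈ -3.1 km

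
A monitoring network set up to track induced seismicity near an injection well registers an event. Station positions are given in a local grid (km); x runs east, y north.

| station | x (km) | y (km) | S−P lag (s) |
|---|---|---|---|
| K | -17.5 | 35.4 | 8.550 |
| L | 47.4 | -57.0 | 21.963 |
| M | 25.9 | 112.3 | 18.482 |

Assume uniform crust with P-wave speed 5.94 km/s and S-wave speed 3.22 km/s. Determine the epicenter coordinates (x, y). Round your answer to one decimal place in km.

Distance from S−P lag: d = Δt · v_P v_S / (v_P − v_S) = Δt · (5.94·3.22)/(5.94−3.22) ≈ 7.0319·Δt.
So d_K = 60.12, d_L = 154.44, d_M = 129.96 km.
Circle about each station: (x + 17.5)² + (y − 35.4)² = 60.12²; (x − 47.4)² + (y + 57.0)² = 154.44²; (x − 25.9)² + (y − 112.3)² = 129.96².
Subtracting the K equation from the L and M equations removes the quadratic terms:
129.8 x − 184.8 y = -16300.95
86.8 x + 153.8 y = -1552.50
Solving the 2×2 system: x ≈ -77.6, y ≈ 33.7 km.

-77.6 km east, 33.7 km north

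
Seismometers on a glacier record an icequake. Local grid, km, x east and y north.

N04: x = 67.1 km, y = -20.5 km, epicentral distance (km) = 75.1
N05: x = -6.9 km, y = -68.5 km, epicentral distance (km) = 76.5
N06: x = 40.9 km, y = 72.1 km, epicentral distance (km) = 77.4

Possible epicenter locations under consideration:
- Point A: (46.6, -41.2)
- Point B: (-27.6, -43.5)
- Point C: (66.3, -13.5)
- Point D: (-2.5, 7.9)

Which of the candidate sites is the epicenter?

For each candidate, compare |candidate − station| to the reported distance:
Point A: residuals N04 46.0, N05 16.4, N06 36.0 → max 46.0 km
Point B: residuals N04 22.4, N05 44.0, N06 57.0 → max 57.0 km
Point C: residuals N04 68.1, N05 15.1, N06 11.9 → max 68.1 km
Point D: residuals N04 0.1, N05 0.0, N06 0.1 → max 0.1 km
Only Point D has all residuals ≈ 0.

Point D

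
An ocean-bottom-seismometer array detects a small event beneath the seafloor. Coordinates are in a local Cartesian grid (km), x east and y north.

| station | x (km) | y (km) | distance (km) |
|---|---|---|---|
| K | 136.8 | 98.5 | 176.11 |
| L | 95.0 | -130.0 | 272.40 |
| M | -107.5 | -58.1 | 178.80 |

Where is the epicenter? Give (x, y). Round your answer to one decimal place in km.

x ≈ -39.1 km, y ≈ 107.1 km

Circle about each station: (x − 136.8)² + (y − 98.5)² = 176.11²; (x − 95.0)² + (y + 130.0)² = 272.40²; (x + 107.5)² + (y + 58.1)² = 178.80².
Subtracting the K equation from the L and M equations removes the quadratic terms:
-83.6 x − 457.0 y = -45678.52
-488.6 x − 313.2 y = -14439.34
Solving the 2×2 system: x ≈ -39.1, y ≈ 107.1 km.
Check against K (with the unrounded x, y): √((x − 136.8)²+(y − 98.5)²) = 176.11 ≈ 176.11 km. ✓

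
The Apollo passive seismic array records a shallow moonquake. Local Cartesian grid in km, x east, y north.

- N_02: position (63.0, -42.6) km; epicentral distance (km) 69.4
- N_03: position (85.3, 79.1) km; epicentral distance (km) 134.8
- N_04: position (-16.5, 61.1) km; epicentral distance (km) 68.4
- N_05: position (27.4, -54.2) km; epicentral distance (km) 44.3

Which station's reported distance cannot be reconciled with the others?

N_04

Solve using three stations at a time. Using N_02, N_03, N_05 (subtract circle equations pairwise → linear system) gives (x, y) ≈ (-3.3, -22.4).
Distances from that point to each station vs reported:
  N_02: calculated 69.4 vs reported 69.4 → residual 0.0 km
  N_03: calculated 134.8 vs reported 134.8 → residual 0.0 km
  N_04: calculated 84.5 vs reported 68.4 → residual 16.1 km
  N_05: calculated 44.2 vs reported 44.3 → residual 0.1 km
N_02, N_03, N_05 are mutually consistent (residuals ≈ 0); N_04 is off by 16.1 km.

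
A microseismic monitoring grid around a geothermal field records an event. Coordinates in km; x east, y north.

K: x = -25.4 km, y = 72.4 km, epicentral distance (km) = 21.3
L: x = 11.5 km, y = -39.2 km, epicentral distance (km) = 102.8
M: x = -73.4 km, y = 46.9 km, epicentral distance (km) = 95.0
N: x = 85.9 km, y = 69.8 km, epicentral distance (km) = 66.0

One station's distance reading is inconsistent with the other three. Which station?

K

Solve using three stations at a time. Using L, M, N (subtract circle equations pairwise → linear system) gives (x, y) ≈ (20.2, 63.2).
Distances from that point to each station vs reported:
  K: calculated 46.5 vs reported 21.3 → residual 25.2 km
  L: calculated 102.8 vs reported 102.8 → residual 0.0 km
  M: calculated 95.0 vs reported 95.0 → residual 0.0 km
  N: calculated 66.0 vs reported 66.0 → residual 0.0 km
L, M, N are mutually consistent (residuals ≈ 0); K is off by 25.2 km.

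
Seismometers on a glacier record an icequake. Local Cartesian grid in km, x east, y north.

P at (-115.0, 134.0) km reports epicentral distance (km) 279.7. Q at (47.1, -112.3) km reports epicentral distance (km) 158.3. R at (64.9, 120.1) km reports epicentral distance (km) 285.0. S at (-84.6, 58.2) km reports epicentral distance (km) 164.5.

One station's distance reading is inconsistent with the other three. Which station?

P

Solve using three stations at a time. Using Q, R, S (subtract circle equations pairwise → linear system) gives (x, y) ≈ (-111.0, -104.2).
Distances from that point to each station vs reported:
  P: calculated 238.2 vs reported 279.7 → residual 41.5 km
  Q: calculated 158.3 vs reported 158.3 → residual 0.0 km
  R: calculated 285.0 vs reported 285.0 → residual 0.0 km
  S: calculated 164.5 vs reported 164.5 → residual 0.0 km
Q, R, S are mutually consistent (residuals ≈ 0); P is off by 41.5 km.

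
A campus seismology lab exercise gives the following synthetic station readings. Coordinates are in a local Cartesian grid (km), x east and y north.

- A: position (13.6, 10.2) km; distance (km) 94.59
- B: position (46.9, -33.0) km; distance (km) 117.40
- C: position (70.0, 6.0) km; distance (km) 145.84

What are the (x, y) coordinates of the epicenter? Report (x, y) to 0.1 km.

-70.5 km east, -33.1 km north

Circle about each station: (x − 13.6)² + (y − 10.2)² = 94.59²; (x − 46.9)² + (y + 33.0)² = 117.40²; (x − 70.0)² + (y − 6.0)² = 145.84².
Subtracting the A equation from the B and C equations removes the quadratic terms:
66.6 x − 86.4 y = -1835.88
112.8 x − 8.4 y = -7675.04
Solving the 2×2 system: x ≈ -70.5, y ≈ -33.1 km.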